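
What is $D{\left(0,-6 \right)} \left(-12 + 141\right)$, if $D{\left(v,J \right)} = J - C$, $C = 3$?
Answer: $-1161$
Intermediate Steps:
$D{\left(v,J \right)} = -3 + J$ ($D{\left(v,J \right)} = J - 3 = -3 + J$)
$D{\left(0,-6 \right)} \left(-12 + 141\right) = \left(-3 - 6\right) \left(-12 + 141\right) = \left(-9\right) 129 = -1161$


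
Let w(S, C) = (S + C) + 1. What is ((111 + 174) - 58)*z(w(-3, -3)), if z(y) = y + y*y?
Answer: 4540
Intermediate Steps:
w(S, C) = 1 + C + S (w(S, C) = (C + S) + 1 = 1 + C + S)
z(y) = y + y²
((111 + 174) - 58)*z(w(-3, -3)) = ((111 + 174) - 58)*((1 - 3 - 3)*(1 + (1 - 3 - 3))) = (285 - 58)*(-5*(1 - 5)) = 227*(-5*(-4)) = 227*20 = 4540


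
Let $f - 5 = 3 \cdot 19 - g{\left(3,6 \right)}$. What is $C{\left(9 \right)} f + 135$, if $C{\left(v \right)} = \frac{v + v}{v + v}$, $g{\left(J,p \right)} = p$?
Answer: $191$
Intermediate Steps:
$f = 56$ ($f = 5 + \left(3 \cdot 19 - 6\right) = 5 + \left(57 - 6\right) = 5 + 51 = 56$)
$C{\left(v \right)} = 1$ ($C{\left(v \right)} = \frac{2 v}{2 v} = 2 v \frac{1}{2 v} = 1$)
$C{\left(9 \right)} f + 135 = 1 \cdot 56 + 135 = 56 + 135 = 191$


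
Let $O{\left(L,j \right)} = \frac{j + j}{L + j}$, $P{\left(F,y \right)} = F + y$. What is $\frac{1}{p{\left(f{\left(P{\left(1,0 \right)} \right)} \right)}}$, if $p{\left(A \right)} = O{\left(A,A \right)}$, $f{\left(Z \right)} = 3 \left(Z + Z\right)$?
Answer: $1$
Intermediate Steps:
$f{\left(Z \right)} = 6 Z$ ($f{\left(Z \right)} = 3 \cdot 2 Z = 6 Z$)
$O{\left(L,j \right)} = \frac{2 j}{L + j}$
$p{\left(A \right)} = 1$ ($p{\left(A \right)} = \frac{2 A}{A + A} = \frac{2 A}{2 A} = 2 A \frac{1}{2 A} = 1$)
$\frac{1}{p{\left(f{\left(P{\left(1,0 \right)} \right)} \right)}} = 1^{-1} = 1$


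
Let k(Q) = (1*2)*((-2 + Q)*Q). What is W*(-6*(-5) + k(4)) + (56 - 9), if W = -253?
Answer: -11591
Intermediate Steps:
k(Q) = 2*Q*(-2 + Q) (k(Q) = 2*(Q*(-2 + Q)) = 2*Q*(-2 + Q))
W*(-6*(-5) + k(4)) + (56 - 9) = -253*(-6*(-5) + 2*4*(-2 + 4)) + (56 - 9) = -253*(30 + 2*4*2) + 47 = -253*(30 + 16) + 47 = -253*46 + 47 = -11638 + 47 = -11591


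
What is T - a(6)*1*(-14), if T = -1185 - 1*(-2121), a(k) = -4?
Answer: 880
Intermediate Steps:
T = 936 (T = -1185 + 2121 = 936)
T - a(6)*1*(-14) = 936 - (-4*1)*(-14) = 936 - (-4)*(-14) = 936 - 1*56 = 936 - 56 = 880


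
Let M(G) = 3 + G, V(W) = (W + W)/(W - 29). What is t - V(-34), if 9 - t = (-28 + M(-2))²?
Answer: -45428/63 ≈ -721.08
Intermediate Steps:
V(W) = 2*W/(-29 + W) (V(W) = (2*W)/(-29 + W) = 2*W/(-29 + W))
t = -720 (t = 9 - (-28 + (3 - 2))² = 9 - (-28 + 1)² = 9 - 1*(-27)² = 9 - 1*729 = 9 - 729 = -720)
t - V(-34) = -720 - 2*(-34)/(-29 - 34) = -720 - 2*(-34)/(-63) = -720 - 2*(-34)*(-1)/63 = -720 - 1*68/63 = -720 - 68/63 = -45428/63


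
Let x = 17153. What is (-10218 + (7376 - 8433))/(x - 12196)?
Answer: -11275/4957 ≈ -2.2746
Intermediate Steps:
(-10218 + (7376 - 8433))/(x - 12196) = (-10218 + (7376 - 8433))/(17153 - 12196) = (-10218 - 1057)/4957 = -11275*1/4957 = -11275/4957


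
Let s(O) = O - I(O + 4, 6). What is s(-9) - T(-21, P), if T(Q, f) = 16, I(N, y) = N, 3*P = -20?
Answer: -20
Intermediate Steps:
P = -20/3 (P = (1/3)*(-20) = -20/3 ≈ -6.6667)
s(O) = -4 (s(O) = O - (O + 4) = O - (4 + O) = O + (-4 - O) = -4)
s(-9) - T(-21, P) = -4 - 1*16 = -4 - 16 = -20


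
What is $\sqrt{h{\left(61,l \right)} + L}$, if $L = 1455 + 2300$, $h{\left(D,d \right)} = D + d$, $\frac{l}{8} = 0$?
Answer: $6 \sqrt{106} \approx 61.774$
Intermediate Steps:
$l = 0$ ($l = 8 \cdot 0 = 0$)
$L = 3755$
$\sqrt{h{\left(61,l \right)} + L} = \sqrt{\left(61 + 0\right) + 3755} = \sqrt{61 + 3755} = \sqrt{3816} = 6 \sqrt{106}$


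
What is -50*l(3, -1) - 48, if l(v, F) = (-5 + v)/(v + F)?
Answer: 2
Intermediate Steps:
l(v, F) = (-5 + v)/(F + v)
-50*l(3, -1) - 48 = -50*(-5 + 3)/(-1 + 3) - 48 = -50*(-2)/2 - 48 = -25*(-2) - 48 = -50*(-1) - 48 = 50 - 48 = 2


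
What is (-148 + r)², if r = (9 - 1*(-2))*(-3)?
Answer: 32761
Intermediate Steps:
r = -33 (r = (9 + 2)*(-3) = 11*(-3) = -33)
(-148 + r)² = (-148 - 33)² = (-181)² = 32761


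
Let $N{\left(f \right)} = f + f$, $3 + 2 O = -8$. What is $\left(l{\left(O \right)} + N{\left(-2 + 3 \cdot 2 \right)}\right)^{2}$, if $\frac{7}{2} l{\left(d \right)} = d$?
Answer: $\frac{2025}{49} \approx 41.327$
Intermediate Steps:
$O = - \frac{11}{2}$ ($O = - \frac{3}{2} + \frac{1}{2} \left(-8\right) = - \frac{3}{2} - 4 = - \frac{11}{2} \approx -5.5$)
$l{\left(d \right)} = \frac{2 d}{7}$
$N{\left(f \right)} = 2 f$
$\left(l{\left(O \right)} + N{\left(-2 + 3 \cdot 2 \right)}\right)^{2} = \left(\frac{2}{7} \left(- \frac{11}{2}\right) + 2 \left(-2 + 3 \cdot 2\right)\right)^{2} = \left(- \frac{11}{7} + 2 \left(-2 + 6\right)\right)^{2} = \left(- \frac{11}{7} + 2 \cdot 4\right)^{2} = \left(- \frac{11}{7} + 8\right)^{2} = \left(\frac{45}{7}\right)^{2} = \frac{2025}{49}$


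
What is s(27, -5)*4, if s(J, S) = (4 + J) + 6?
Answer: 148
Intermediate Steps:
s(J, S) = 10 + J
s(27, -5)*4 = (10 + 27)*4 = 37*4 = 148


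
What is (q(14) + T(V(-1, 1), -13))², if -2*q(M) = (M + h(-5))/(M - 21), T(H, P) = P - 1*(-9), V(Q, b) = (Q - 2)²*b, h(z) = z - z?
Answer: 9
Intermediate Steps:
h(z) = 0
V(Q, b) = b*(-2 + Q)² (V(Q, b) = (-2 + Q)²*b = b*(-2 + Q)²)
T(H, P) = 9 + P (T(H, P) = P + 9 = 9 + P)
q(M) = -M/(2*(-21 + M)) (q(M) = -(M + 0)/(2*(M - 21)) = -M/(2*(-21 + M)))
(q(14) + T(V(-1, 1), -13))² = (-1*14/(-42 + 2*14) + (9 - 13))² = (-1*14/(-42 + 28) - 4)² = (-1*14/(-14) - 4)² = (-1*14*(-1/14) - 4)² = (1 - 4)² = (-3)² = 9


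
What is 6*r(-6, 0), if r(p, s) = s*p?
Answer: 0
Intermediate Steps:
r(p, s) = p*s
6*r(-6, 0) = 6*(-6*0) = 6*0 = 0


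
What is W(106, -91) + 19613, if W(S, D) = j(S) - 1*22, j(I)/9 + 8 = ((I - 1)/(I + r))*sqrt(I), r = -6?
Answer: 19519 + 189*sqrt(106)/20 ≈ 19616.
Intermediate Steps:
j(I) = -72 + 9*sqrt(I)*(-1 + I)/(-6 + I) (j(I) = -72 + 9*(((I - 1)/(I - 6))*sqrt(I)) = -72 + 9*(((-1 + I)/(-6 + I))*sqrt(I)) = -72 + 9*(sqrt(I)*(-1 + I)/(-6 + I)) = -72 + 9*sqrt(I)*(-1 + I)/(-6 + I))
W(S, D) = -22 + 9*(48 + S**(3/2) - sqrt(S) - 8*S)/(-6 + S) (W(S, D) = 9*(48 + S**(3/2) - sqrt(S) - 8*S)/(-6 + S) - 1*22 = 9*(48 + S**(3/2) - sqrt(S) - 8*S)/(-6 + S) - 22 = -22 + 9*(48 + S**(3/2) - sqrt(S) - 8*S)/(-6 + S))
W(106, -91) + 19613 = (564 - 94*106 - 9*sqrt(106) + 9*106**(3/2))/(-6 + 106) + 19613 = (564 - 9964 - 9*sqrt(106) + 9*(106*sqrt(106)))/100 + 19613 = (564 - 9964 - 9*sqrt(106) + 954*sqrt(106))/100 + 19613 = (-9400 + 945*sqrt(106))/100 + 19613 = (-94 + 189*sqrt(106)/20) + 19613 = 19519 + 189*sqrt(106)/20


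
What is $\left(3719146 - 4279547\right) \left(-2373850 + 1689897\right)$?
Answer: $383287945153$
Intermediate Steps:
$\left(3719146 - 4279547\right) \left(-2373850 + 1689897\right) = \left(-560401\right) \left(-683953\right) = 383287945153$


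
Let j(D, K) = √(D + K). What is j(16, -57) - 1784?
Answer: -1784 + I*√41 ≈ -1784.0 + 6.4031*I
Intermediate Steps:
j(16, -57) - 1784 = √(16 - 57) - 1784 = √(-41) - 1784 = I*√41 - 1784 = -1784 + I*√41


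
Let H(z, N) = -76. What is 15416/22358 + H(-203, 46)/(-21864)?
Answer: 42344329/61104414 ≈ 0.69298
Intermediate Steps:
15416/22358 + H(-203, 46)/(-21864) = 15416/22358 - 76/(-21864) = 15416*(1/22358) - 76*(-1/21864) = 7708/11179 + 19/5466 = 42344329/61104414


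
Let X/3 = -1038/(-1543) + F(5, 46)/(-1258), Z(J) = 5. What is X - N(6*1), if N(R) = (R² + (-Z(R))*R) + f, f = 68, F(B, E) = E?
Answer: -69968239/970547 ≈ -72.092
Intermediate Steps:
X = 1852239/970547 (X = 3*(-1038/(-1543) + 46/(-1258)) = 3*(-1038*(-1/1543) + 46*(-1/1258)) = 3*(1038/1543 - 23/629) = 3*(617413/970547) = 1852239/970547 ≈ 1.9084)
N(R) = 68 + R² - 5*R (N(R) = (R² + (-1*5)*R) + 68 = (R² - 5*R) + 68 = 68 + R² - 5*R)
X - N(6*1) = 1852239/970547 - (68 + (6*1)² - 30) = 1852239/970547 - (68 + 6² - 5*6) = 1852239/970547 - (68 + 36 - 30) = 1852239/970547 - 1*74 = 1852239/970547 - 74 = -69968239/970547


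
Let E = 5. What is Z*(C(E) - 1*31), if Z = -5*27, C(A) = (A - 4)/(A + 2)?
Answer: 29160/7 ≈ 4165.7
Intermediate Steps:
C(A) = (-4 + A)/(2 + A)
Z = -135
Z*(C(E) - 1*31) = -135*((-4 + 5)/(2 + 5) - 1*31) = -135*(1/7 - 31) = -135*((⅐)*1 - 31) = -135*(⅐ - 31) = -135*(-216/7) = 29160/7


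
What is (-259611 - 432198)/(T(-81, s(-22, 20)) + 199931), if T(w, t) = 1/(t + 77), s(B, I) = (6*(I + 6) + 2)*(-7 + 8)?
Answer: -54191705/15661262 ≈ -3.4602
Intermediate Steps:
s(B, I) = 38 + 6*I (s(B, I) = (6*(6 + I) + 2)*1 = ((36 + 6*I) + 2)*1 = (38 + 6*I)*1 = 38 + 6*I)
T(w, t) = 1/(77 + t)
(-259611 - 432198)/(T(-81, s(-22, 20)) + 199931) = (-259611 - 432198)/(1/(77 + (38 + 6*20)) + 199931) = -691809/(1/(77 + (38 + 120)) + 199931) = -691809/(1/(77 + 158) + 199931) = -691809/(1/235 + 199931) = -691809/46983786/235 = -691809*235/46983786 = -54191705/15661262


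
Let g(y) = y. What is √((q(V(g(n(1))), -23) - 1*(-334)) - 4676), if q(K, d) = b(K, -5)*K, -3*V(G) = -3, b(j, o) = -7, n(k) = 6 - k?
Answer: I*√4349 ≈ 65.947*I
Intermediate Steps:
V(G) = 1 (V(G) = -⅓*(-3) = 1)
q(K, d) = -7*K
√((q(V(g(n(1))), -23) - 1*(-334)) - 4676) = √((-7*1 - 1*(-334)) - 4676) = √((-7 + 334) - 4676) = √(327 - 4676) = √(-4349) = I*√4349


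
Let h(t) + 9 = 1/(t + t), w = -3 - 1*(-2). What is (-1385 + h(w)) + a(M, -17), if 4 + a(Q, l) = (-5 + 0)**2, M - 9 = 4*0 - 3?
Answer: -2747/2 ≈ -1373.5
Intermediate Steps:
M = 6 (M = 9 + (4*0 - 3) = 9 + (0 - 3) = 9 - 3 = 6)
w = -1 (w = -3 + 2 = -1)
h(t) = -9 + 1/(2*t) (h(t) = -9 + 1/(t + t) = -9 + 1/(2*t))
a(Q, l) = 21 (a(Q, l) = -4 + (-5 + 0)**2 = -4 + (-5)**2 = -4 + 25 = 21)
(-1385 + h(w)) + a(M, -17) = (-1385 + (-9 + (1/2)/(-1))) + 21 = (-1385 + (-9 + (1/2)*(-1))) + 21 = (-1385 + (-9 - 1/2)) + 21 = (-1385 - 19/2) + 21 = -2789/2 + 21 = -2747/2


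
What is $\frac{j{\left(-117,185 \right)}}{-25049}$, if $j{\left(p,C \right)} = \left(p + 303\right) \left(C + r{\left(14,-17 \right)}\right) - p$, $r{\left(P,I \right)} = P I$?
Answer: $\frac{9741}{25049} \approx 0.38888$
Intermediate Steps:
$r{\left(P,I \right)} = I P$
$j{\left(p,C \right)} = - p + \left(-238 + C\right) \left(303 + p\right)$ ($j{\left(p,C \right)} = \left(p + 303\right) \left(C - 238\right) - p = \left(303 + p\right) \left(C - 238\right) - p = \left(303 + p\right) \left(-238 + C\right) - p = \left(-238 + C\right) \left(303 + p\right) - p = - p + \left(-238 + C\right) \left(303 + p\right)$)
$\frac{j{\left(-117,185 \right)}}{-25049} = \frac{-72114 - -27963 + 303 \cdot 185 + 185 \left(-117\right)}{-25049} = \left(-72114 + 27963 + 56055 - 21645\right) \left(- \frac{1}{25049}\right) = \left(-9741\right) \left(- \frac{1}{25049}\right) = \frac{9741}{25049}$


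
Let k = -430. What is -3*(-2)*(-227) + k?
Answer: -1792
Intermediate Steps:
-3*(-2)*(-227) + k = -3*(-2)*(-227) - 430 = 6*(-227) - 430 = -1362 - 430 = -1792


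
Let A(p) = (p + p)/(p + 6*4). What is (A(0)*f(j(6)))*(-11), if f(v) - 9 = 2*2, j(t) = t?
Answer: 0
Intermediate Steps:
A(p) = 2*p/(24 + p) (A(p) = (2*p)/(p + 24) = (2*p)/(24 + p) = 2*p/(24 + p))
f(v) = 13 (f(v) = 9 + 2*2 = 9 + 4 = 13)
(A(0)*f(j(6)))*(-11) = ((2*0/(24 + 0))*13)*(-11) = ((2*0/24)*13)*(-11) = ((2*0*(1/24))*13)*(-11) = (0*13)*(-11) = 0*(-11) = 0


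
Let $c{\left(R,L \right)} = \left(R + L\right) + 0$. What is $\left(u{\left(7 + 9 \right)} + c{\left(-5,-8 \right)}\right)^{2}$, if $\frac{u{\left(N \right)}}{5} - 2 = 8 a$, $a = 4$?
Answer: $24649$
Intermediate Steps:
$u{\left(N \right)} = 170$ ($u{\left(N \right)} = 10 + 5 \cdot 8 \cdot 4 = 10 + 5 \cdot 32 = 10 + 160 = 170$)
$c{\left(R,L \right)} = L + R$ ($c{\left(R,L \right)} = \left(L + R\right) + 0 = L + R$)
$\left(u{\left(7 + 9 \right)} + c{\left(-5,-8 \right)}\right)^{2} = \left(170 - 13\right)^{2} = 157^{2} = 24649$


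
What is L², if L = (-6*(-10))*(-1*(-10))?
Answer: 360000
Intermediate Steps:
L = 600 (L = 60*10 = 600)
L² = 600² = 360000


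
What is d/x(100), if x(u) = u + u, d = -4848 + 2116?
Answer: -683/50 ≈ -13.660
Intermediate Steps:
d = -2732
x(u) = 2*u
d/x(100) = -2732/(2*100) = -2732/200 = -2732*1/200 = -683/50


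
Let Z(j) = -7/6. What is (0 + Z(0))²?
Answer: 49/36 ≈ 1.3611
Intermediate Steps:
Z(j) = -7/6 (Z(j) = -7*⅙ = -7/6)
(0 + Z(0))² = (0 - 7/6)² = (-7/6)² = 49/36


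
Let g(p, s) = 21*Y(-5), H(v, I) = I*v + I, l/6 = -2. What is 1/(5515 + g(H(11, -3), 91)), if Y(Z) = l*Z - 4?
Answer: 1/6691 ≈ 0.00014945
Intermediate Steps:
l = -12 (l = 6*(-2) = -12)
Y(Z) = -4 - 12*Z (Y(Z) = -12*Z - 4 = -4 - 12*Z)
H(v, I) = I + I*v
g(p, s) = 1176 (g(p, s) = 21*(-4 - 12*(-5)) = 21*(-4 + 60) = 21*56 = 1176)
1/(5515 + g(H(11, -3), 91)) = 1/(5515 + 1176) = 1/6691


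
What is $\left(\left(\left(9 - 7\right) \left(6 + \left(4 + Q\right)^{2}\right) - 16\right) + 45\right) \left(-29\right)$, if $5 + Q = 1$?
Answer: $-1189$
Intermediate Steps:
$Q = -4$ ($Q = -5 + 1 = -4$)
$\left(\left(\left(9 - 7\right) \left(6 + \left(4 + Q\right)^{2}\right) - 16\right) + 45\right) \left(-29\right) = \left(\left(\left(9 - 7\right) \left(6 + \left(4 - 4\right)^{2}\right) - 16\right) + 45\right) \left(-29\right) = \left(\left(\left(9 + \left(\left(-1 + 0\right) - 6\right)\right) \left(6 + 0^{2}\right) - 16\right) + 45\right) \left(-29\right) = \left(\left(\left(9 - 7\right) \left(6 + 0\right) - 16\right) + 45\right) \left(-29\right) = \left(\left(\left(9 - 7\right) 6 - 16\right) + 45\right) \left(-29\right) = \left(\left(2 \cdot 6 - 16\right) + 45\right) \left(-29\right) = \left(\left(12 - 16\right) + 45\right) \left(-29\right) = \left(-4 + 45\right) \left(-29\right) = 41 \left(-29\right) = -1189$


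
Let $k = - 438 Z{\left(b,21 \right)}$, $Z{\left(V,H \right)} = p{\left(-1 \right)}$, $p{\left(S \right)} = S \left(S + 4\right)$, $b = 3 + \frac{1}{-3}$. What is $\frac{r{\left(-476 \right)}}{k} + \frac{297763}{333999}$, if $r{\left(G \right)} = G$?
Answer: $\frac{1433809}{2709103} \approx 0.52926$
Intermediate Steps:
$b = \frac{8}{3}$ ($b = 3 - \frac{1}{3} = \frac{8}{3} \approx 2.6667$)
$p{\left(S \right)} = S \left(4 + S\right)$
$Z{\left(V,H \right)} = -3$ ($Z{\left(V,H \right)} = - (4 - 1) = \left(-1\right) 3 = -3$)
$k = 1314$ ($k = \left(-438\right) \left(-3\right) = 1314$)
$\frac{r{\left(-476 \right)}}{k} + \frac{297763}{333999} = - \frac{476}{1314} + \frac{297763}{333999} = \left(-476\right) \frac{1}{1314} + 297763 \cdot \frac{1}{333999} = - \frac{238}{657} + \frac{297763}{333999} = \frac{1433809}{2709103}$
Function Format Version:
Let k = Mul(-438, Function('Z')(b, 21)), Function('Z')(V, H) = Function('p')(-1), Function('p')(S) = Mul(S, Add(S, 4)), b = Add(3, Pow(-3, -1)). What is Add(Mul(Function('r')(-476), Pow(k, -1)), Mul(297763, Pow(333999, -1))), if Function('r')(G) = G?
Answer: Rational(1433809, 2709103) ≈ 0.52926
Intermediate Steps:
b = Rational(8, 3) (b = Add(3, Rational(-1, 3)) = Rational(8, 3) ≈ 2.6667)
Function('p')(S) = Mul(S, Add(4, S))
Function('Z')(V, H) = -3 (Function('Z')(V, H) = Mul(-1, Add(4, -1)) = Mul(-1, 3) = -3)
k = 1314 (k = Mul(-438, -3) = 1314)
Add(Mul(Function('r')(-476), Pow(k, -1)), Mul(297763, Pow(333999, -1))) = Add(Mul(-476, Pow(1314, -1)), Mul(297763, Pow(333999, -1))) = Add(Mul(-476, Rational(1, 1314)), Mul(297763, Rational(1, 333999))) = Add(Rational(-238, 657), Rational(297763, 333999)) = Rational(1433809, 2709103)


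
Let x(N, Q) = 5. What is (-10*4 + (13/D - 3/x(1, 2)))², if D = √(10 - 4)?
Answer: 251479/150 - 2639*√6/15 ≈ 1245.6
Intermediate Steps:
D = √6 ≈ 2.4495
(-10*4 + (13/D - 3/x(1, 2)))² = (-10*4 + (13/(√6) - 3/5))² = (-40 + (13*(√6/6) - 3*⅕))² = (-40 + (13*√6/6 - ⅗))² = (-40 + (-⅗ + 13*√6/6))² = (-203/5 + 13*√6/6)²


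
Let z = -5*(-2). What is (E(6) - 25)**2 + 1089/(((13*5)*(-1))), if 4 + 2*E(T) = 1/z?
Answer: 3689653/5200 ≈ 709.55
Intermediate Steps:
z = 10
E(T) = -39/20 (E(T) = -2 + (1/2)/10 = -2 + (1/2)*(1/10) = -2 + 1/20 = -39/20)
(E(6) - 25)**2 + 1089/(((13*5)*(-1))) = (-39/20 - 25)**2 + 1089/(((13*5)*(-1))) = (-539/20)**2 + 1089/((65*(-1))) = 290521/400 + 1089/(-65) = 290521/400 + 1089*(-1/65) = 290521/400 - 1089/65 = 3689653/5200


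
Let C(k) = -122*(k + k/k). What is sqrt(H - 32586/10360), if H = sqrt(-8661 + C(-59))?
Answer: sqrt(-21099435 + 6708100*I*sqrt(1585))/2590 ≈ 4.289 + 4.6412*I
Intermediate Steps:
C(k) = -122 - 122*k (C(k) = -122*(k + 1) = -122*(1 + k) = -122 - 122*k)
H = I*sqrt(1585) (H = sqrt(-8661 + (-122 - 122*(-59))) = sqrt(-8661 + (-122 + 7198)) = sqrt(-8661 + 7076) = sqrt(-1585) = I*sqrt(1585) ≈ 39.812*I)
sqrt(H - 32586/10360) = sqrt(I*sqrt(1585) - 32586/10360) = sqrt(I*sqrt(1585) - 32586*1/10360) = sqrt(I*sqrt(1585) - 16293/5180) = sqrt(-16293/5180 + I*sqrt(1585))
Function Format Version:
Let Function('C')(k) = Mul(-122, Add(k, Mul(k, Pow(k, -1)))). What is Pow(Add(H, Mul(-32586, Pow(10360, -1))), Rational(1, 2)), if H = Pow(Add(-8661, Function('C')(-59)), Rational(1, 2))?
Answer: Mul(Rational(1, 2590), Pow(Add(-21099435, Mul(6708100, I, Pow(1585, Rational(1, 2)))), Rational(1, 2))) ≈ Add(4.2890, Mul(4.6412, I))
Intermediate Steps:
Function('C')(k) = Add(-122, Mul(-122, k)) (Function('C')(k) = Mul(-122, Add(k, 1)) = Mul(-122, Add(1, k)) = Add(-122, Mul(-122, k)))
H = Mul(I, Pow(1585, Rational(1, 2))) (H = Pow(Add(-8661, Add(-122, Mul(-122, -59))), Rational(1, 2)) = Pow(Add(-8661, Add(-122, 7198)), Rational(1, 2)) = Pow(Add(-8661, 7076), Rational(1, 2)) = Pow(-1585, Rational(1, 2)) = Mul(I, Pow(1585, Rational(1, 2))) ≈ Mul(39.812, I))
Pow(Add(H, Mul(-32586, Pow(10360, -1))), Rational(1, 2)) = Pow(Add(Mul(I, Pow(1585, Rational(1, 2))), Mul(-32586, Pow(10360, -1))), Rational(1, 2)) = Pow(Add(Mul(I, Pow(1585, Rational(1, 2))), Mul(-32586, Rational(1, 10360))), Rational(1, 2)) = Pow(Add(Mul(I, Pow(1585, Rational(1, 2))), Rational(-16293, 5180)), Rational(1, 2)) = Pow(Add(Rational(-16293, 5180), Mul(I, Pow(1585, Rational(1, 2)))), Rational(1, 2))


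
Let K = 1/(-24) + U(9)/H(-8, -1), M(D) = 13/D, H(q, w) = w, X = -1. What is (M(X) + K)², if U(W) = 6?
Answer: 208849/576 ≈ 362.58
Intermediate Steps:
K = -145/24 (K = 1/(-24) + 6/(-1) = 1*(-1/24) + 6*(-1) = -1/24 - 6 = -145/24 ≈ -6.0417)
(M(X) + K)² = (13/(-1) - 145/24)² = (13*(-1) - 145/24)² = (-13 - 145/24)² = (-457/24)² = 208849/576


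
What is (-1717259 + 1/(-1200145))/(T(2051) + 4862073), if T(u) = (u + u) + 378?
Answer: -2060959802556/5840569250185 ≈ -0.35287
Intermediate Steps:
T(u) = 378 + 2*u (T(u) = 2*u + 378 = 378 + 2*u)
(-1717259 + 1/(-1200145))/(T(2051) + 4862073) = (-1717259 + 1/(-1200145))/((378 + 2*2051) + 4862073) = (-1717259 - 1/1200145)/((378 + 4102) + 4862073) = -2060959802556/(1200145*(4480 + 4862073)) = -2060959802556/1200145/4866553 = -2060959802556/1200145*1/4866553 = -2060959802556/5840569250185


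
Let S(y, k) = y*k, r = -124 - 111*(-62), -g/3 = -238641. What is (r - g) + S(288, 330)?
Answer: -614125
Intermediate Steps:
g = 715923 (g = -3*(-238641) = 715923)
r = 6758 (r = -124 + 6882 = 6758)
S(y, k) = k*y
(r - g) + S(288, 330) = (6758 - 1*715923) + 330*288 = (6758 - 715923) + 95040 = -709165 + 95040 = -614125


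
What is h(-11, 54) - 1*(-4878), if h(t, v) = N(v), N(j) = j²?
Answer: 7794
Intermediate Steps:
h(t, v) = v²
h(-11, 54) - 1*(-4878) = 54² - 1*(-4878) = 2916 + 4878 = 7794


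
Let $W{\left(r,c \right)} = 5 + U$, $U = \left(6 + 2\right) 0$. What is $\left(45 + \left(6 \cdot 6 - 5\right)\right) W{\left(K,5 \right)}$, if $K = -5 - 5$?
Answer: $380$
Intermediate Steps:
$K = -10$
$U = 0$ ($U = 8 \cdot 0 = 0$)
$W{\left(r,c \right)} = 5$ ($W{\left(r,c \right)} = 5 + 0 = 5$)
$\left(45 + \left(6 \cdot 6 - 5\right)\right) W{\left(K,5 \right)} = \left(45 + \left(6 \cdot 6 - 5\right)\right) 5 = \left(45 + \left(36 - 5\right)\right) 5 = \left(45 + 31\right) 5 = 76 \cdot 5 = 380$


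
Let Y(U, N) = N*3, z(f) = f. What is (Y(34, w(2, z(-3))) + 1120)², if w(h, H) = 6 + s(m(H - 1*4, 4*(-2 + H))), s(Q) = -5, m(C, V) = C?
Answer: 1261129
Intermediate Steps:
w(h, H) = 1 (w(h, H) = 6 - 5 = 1)
Y(U, N) = 3*N
(Y(34, w(2, z(-3))) + 1120)² = (3*1 + 1120)² = (3 + 1120)² = 1123² = 1261129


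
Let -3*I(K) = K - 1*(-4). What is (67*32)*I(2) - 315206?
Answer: -319494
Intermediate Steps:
I(K) = -4/3 - K/3 (I(K) = -(K - 1*(-4))/3 = -(K + 4)/3 = -(4 + K)/3 = -4/3 - K/3)
(67*32)*I(2) - 315206 = (67*32)*(-4/3 - ⅓*2) - 315206 = 2144*(-4/3 - ⅔) - 315206 = 2144*(-2) - 315206 = -4288 - 315206 = -319494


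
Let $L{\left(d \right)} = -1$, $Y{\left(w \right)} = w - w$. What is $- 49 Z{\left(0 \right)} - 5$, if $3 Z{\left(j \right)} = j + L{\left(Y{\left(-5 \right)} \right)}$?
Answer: $\frac{34}{3} \approx 11.333$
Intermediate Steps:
$Y{\left(w \right)} = 0$
$Z{\left(j \right)} = - \frac{1}{3} + \frac{j}{3}$ ($Z{\left(j \right)} = \frac{j - 1}{3} = \frac{-1 + j}{3} = - \frac{1}{3} + \frac{j}{3}$)
$- 49 Z{\left(0 \right)} - 5 = - 49 \left(- \frac{1}{3} + \frac{1}{3} \cdot 0\right) - 5 = - 49 \left(- \frac{1}{3} + 0\right) - 5 = \left(-49\right) \left(- \frac{1}{3}\right) - 5 = \frac{49}{3} - 5 = \frac{34}{3}$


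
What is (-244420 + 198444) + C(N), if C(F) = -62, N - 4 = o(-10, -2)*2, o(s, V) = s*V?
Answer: -46038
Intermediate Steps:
o(s, V) = V*s
N = 44 (N = 4 - 2*(-10)*2 = 4 + 20*2 = 4 + 40 = 44)
(-244420 + 198444) + C(N) = (-244420 + 198444) - 62 = -45976 - 62 = -46038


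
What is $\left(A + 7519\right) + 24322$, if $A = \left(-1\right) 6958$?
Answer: $24883$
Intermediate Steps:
$A = -6958$
$\left(A + 7519\right) + 24322 = \left(-6958 + 7519\right) + 24322 = 561 + 24322 = 24883$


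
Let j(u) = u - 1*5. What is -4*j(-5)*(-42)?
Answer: -1680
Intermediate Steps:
j(u) = -5 + u (j(u) = u - 5 = -5 + u)
-4*j(-5)*(-42) = -4*(-5 - 5)*(-42) = -4*(-10)*(-42) = 40*(-42) = -1680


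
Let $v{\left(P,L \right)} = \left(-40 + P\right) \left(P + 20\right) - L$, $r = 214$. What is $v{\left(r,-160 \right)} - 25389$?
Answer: $15487$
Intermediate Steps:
$v{\left(P,L \right)} = - L + \left(-40 + P\right) \left(20 + P\right)$ ($v{\left(P,L \right)} = \left(-40 + P\right) \left(20 + P\right) - L = - L + \left(-40 + P\right) \left(20 + P\right)$)
$v{\left(r,-160 \right)} - 25389 = \left(-800 + 214^{2} - -160 - 4280\right) - 25389 = \left(-800 + 45796 + 160 - 4280\right) - 25389 = 40876 - 25389 = 15487$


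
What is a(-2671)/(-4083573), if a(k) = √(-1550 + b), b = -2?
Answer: -4*I*√97/4083573 ≈ -9.6473e-6*I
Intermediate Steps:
a(k) = 4*I*√97 (a(k) = √(-1550 - 2) = √(-1552) = 4*I*√97)
a(-2671)/(-4083573) = (4*I*√97)/(-4083573) = (4*I*√97)*(-1/4083573) = -4*I*√97/4083573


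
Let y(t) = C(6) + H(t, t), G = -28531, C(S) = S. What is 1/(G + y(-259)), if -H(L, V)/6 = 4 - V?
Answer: -1/30103 ≈ -3.3219e-5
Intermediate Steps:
H(L, V) = -24 + 6*V (H(L, V) = -6*(4 - V) = -24 + 6*V)
y(t) = -18 + 6*t (y(t) = 6 + (-24 + 6*t) = -18 + 6*t)
1/(G + y(-259)) = 1/(-28531 + (-18 + 6*(-259))) = 1/(-28531 + (-18 - 1554)) = 1/(-28531 - 1572) = 1/(-30103) = -1/30103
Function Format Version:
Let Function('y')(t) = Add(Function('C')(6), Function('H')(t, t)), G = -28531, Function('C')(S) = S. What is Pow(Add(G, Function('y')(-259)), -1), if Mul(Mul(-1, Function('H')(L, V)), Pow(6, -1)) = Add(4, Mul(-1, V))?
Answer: Rational(-1, 30103) ≈ -3.3219e-5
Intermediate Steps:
Function('H')(L, V) = Add(-24, Mul(6, V)) (Function('H')(L, V) = Mul(-6, Add(4, Mul(-1, V))) = Add(-24, Mul(6, V)))
Function('y')(t) = Add(-18, Mul(6, t)) (Function('y')(t) = Add(6, Add(-24, Mul(6, t))) = Add(-18, Mul(6, t)))
Pow(Add(G, Function('y')(-259)), -1) = Pow(Add(-28531, Add(-18, Mul(6, -259))), -1) = Pow(Add(-28531, Add(-18, -1554)), -1) = Pow(Add(-28531, -1572), -1) = Pow(-30103, -1) = Rational(-1, 30103)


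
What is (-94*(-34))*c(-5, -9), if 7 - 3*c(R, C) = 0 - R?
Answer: 6392/3 ≈ 2130.7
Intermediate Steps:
c(R, C) = 7/3 + R/3 (c(R, C) = 7/3 - (0 - R)/3 = 7/3 - (-1)*R/3 = 7/3 + R/3)
(-94*(-34))*c(-5, -9) = (-94*(-34))*(7/3 + (⅓)*(-5)) = 3196*(7/3 - 5/3) = 3196*(⅔) = 6392/3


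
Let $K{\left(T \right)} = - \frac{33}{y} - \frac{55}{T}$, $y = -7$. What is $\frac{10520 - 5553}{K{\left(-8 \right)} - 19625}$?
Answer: $- \frac{278152}{1098351} \approx -0.25324$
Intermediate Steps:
$K{\left(T \right)} = \frac{33}{7} - \frac{55}{T}$ ($K{\left(T \right)} = - \frac{33}{-7} - \frac{55}{T} = \left(-33\right) \left(- \frac{1}{7}\right) - \frac{55}{T} = \frac{33}{7} - \frac{55}{T}$)
$\frac{10520 - 5553}{K{\left(-8 \right)} - 19625} = \frac{10520 - 5553}{\left(\frac{33}{7} - \frac{55}{-8}\right) - 19625} = \frac{4967}{\left(\frac{33}{7} - - \frac{55}{8}\right) - 19625} = \frac{4967}{\left(\frac{33}{7} + \frac{55}{8}\right) - 19625} = \frac{4967}{\frac{649}{56} - 19625} = \frac{4967}{- \frac{1098351}{56}} = 4967 \left(- \frac{56}{1098351}\right) = - \frac{278152}{1098351}$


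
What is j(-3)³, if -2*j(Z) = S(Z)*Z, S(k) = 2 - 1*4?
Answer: -27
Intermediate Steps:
S(k) = -2 (S(k) = 2 - 4 = -2)
j(Z) = Z (j(Z) = -(-1)*Z = Z)
j(-3)³ = (-3)³ = -27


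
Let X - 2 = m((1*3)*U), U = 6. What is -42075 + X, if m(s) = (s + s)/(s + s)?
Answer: -42072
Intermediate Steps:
m(s) = 1 (m(s) = (2*s)/((2*s)) = (2*s)*(1/(2*s)) = 1)
X = 3 (X = 2 + 1 = 3)
-42075 + X = -42075 + 3 = -42072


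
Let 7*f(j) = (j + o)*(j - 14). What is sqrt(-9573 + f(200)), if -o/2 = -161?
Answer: sqrt(210567)/7 ≈ 65.554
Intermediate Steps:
o = 322 (o = -2*(-161) = 322)
f(j) = (-14 + j)*(322 + j)/7 (f(j) = ((j + 322)*(j - 14))/7 = ((322 + j)*(-14 + j))/7 = ((-14 + j)*(322 + j))/7 = (-14 + j)*(322 + j)/7)
sqrt(-9573 + f(200)) = sqrt(-9573 + (-644 + 44*200 + (1/7)*200**2)) = sqrt(-9573 + (-644 + 8800 + (1/7)*40000)) = sqrt(-9573 + (-644 + 8800 + 40000/7)) = sqrt(-9573 + 97092/7) = sqrt(30081/7) = sqrt(210567)/7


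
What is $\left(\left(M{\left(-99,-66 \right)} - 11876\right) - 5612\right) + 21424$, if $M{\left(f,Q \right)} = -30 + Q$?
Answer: $3840$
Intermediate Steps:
$\left(\left(M{\left(-99,-66 \right)} - 11876\right) - 5612\right) + 21424 = \left(\left(\left(-30 - 66\right) - 11876\right) - 5612\right) + 21424 = \left(\left(-96 - 11876\right) - 5612\right) + 21424 = \left(-11972 - 5612\right) + 21424 = -17584 + 21424 = 3840$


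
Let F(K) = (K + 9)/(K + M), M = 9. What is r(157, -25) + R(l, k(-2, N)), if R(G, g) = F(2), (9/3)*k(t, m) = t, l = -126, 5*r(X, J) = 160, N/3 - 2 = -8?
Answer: 33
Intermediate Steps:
N = -18 (N = 6 + 3*(-8) = 6 - 24 = -18)
r(X, J) = 32 (r(X, J) = (1/5)*160 = 32)
F(K) = 1 (F(K) = (K + 9)/(K + 9) = (9 + K)/(9 + K) = 1)
k(t, m) = t/3
R(G, g) = 1
r(157, -25) + R(l, k(-2, N)) = 32 + 1 = 33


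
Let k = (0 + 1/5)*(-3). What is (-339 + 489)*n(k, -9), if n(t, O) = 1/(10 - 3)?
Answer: 150/7 ≈ 21.429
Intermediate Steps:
k = -3/5 (k = (0 + 1/5)*(-3) = (1/5)*(-3) = -3/5 ≈ -0.60000)
n(t, O) = 1/7
(-339 + 489)*n(k, -9) = (-339 + 489)*(1/7) = 150*(1/7) = 150/7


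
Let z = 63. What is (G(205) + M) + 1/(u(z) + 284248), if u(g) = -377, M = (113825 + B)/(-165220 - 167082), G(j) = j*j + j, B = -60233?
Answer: 1991789369060665/47165450521 ≈ 42230.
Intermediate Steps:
G(j) = j + j**2 (G(j) = j**2 + j = j + j**2)
M = -26796/166151 (M = (113825 - 60233)/(-165220 - 167082) = 53592/(-332302) = 53592*(-1/332302) = -26796/166151 ≈ -0.16127)
(G(205) + M) + 1/(u(z) + 284248) = (205*(1 + 205) - 26796/166151) + 1/(-377 + 284248) = (205*206 - 26796/166151) + 1/283871 = (42230 - 26796/166151) + 1/283871 = 7016529934/166151 + 1/283871 = 1991789369060665/47165450521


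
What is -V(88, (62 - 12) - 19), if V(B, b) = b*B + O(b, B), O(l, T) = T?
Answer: -2816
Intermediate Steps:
V(B, b) = B + B*b (V(B, b) = b*B + B = B*b + B = B + B*b)
-V(88, (62 - 12) - 19) = -88*(1 + ((62 - 12) - 19)) = -88*(1 + (50 - 19)) = -88*(1 + 31) = -88*32 = -1*2816 = -2816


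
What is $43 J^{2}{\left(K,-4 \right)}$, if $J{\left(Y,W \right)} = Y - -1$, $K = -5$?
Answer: $688$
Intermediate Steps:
$J{\left(Y,W \right)} = 1 + Y$ ($J{\left(Y,W \right)} = Y + 1 = 1 + Y$)
$43 J^{2}{\left(K,-4 \right)} = 43 \left(1 - 5\right)^{2} = 43 \left(-4\right)^{2} = 43 \cdot 16 = 688$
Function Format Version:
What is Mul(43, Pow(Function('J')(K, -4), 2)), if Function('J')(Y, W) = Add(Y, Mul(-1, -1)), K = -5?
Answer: 688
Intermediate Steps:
Function('J')(Y, W) = Add(1, Y) (Function('J')(Y, W) = Add(Y, 1) = Add(1, Y))
Mul(43, Pow(Function('J')(K, -4), 2)) = Mul(43, Pow(Add(1, -5), 2)) = Mul(43, Pow(-4, 2)) = Mul(43, 16) = 688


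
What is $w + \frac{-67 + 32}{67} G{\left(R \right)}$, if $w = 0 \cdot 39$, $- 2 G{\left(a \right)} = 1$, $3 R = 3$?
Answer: $\frac{35}{134} \approx 0.26119$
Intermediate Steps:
$R = 1$ ($R = \frac{1}{3} \cdot 3 = 1$)
$G{\left(a \right)} = - \frac{1}{2}$ ($G{\left(a \right)} = \left(- \frac{1}{2}\right) 1 = - \frac{1}{2}$)
$w = 0$
$w + \frac{-67 + 32}{67} G{\left(R \right)} = 0 + \frac{-67 + 32}{67} \left(- \frac{1}{2}\right) = 0 + \left(-35\right) \frac{1}{67} \left(- \frac{1}{2}\right) = 0 - - \frac{35}{134} = 0 + \frac{35}{134} = \frac{35}{134}$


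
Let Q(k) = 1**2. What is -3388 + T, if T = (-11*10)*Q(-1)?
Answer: -3498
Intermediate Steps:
Q(k) = 1
T = -110 (T = -11*10*1 = -110*1 = -110)
-3388 + T = -3388 - 110 = -3498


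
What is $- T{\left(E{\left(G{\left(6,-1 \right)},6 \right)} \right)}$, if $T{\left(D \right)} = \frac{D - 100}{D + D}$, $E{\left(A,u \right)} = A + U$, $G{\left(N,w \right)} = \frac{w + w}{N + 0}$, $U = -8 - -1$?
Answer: $- \frac{161}{22} \approx -7.3182$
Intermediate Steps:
$U = -7$ ($U = -8 + 1 = -7$)
$G{\left(N,w \right)} = \frac{2 w}{N}$
$E{\left(A,u \right)} = -7 + A$ ($E{\left(A,u \right)} = A - 7 = -7 + A$)
$T{\left(D \right)} = \frac{-100 + D}{2 D}$
$- T{\left(E{\left(G{\left(6,-1 \right)},6 \right)} \right)} = - \frac{-100 - \left(7 + \frac{2}{6}\right)}{2 \left(-7 + 2 \left(-1\right) \frac{1}{6}\right)} = - \frac{-100 - \left(7 + 2 \cdot \frac{1}{6}\right)}{2 \left(-7 + 2 \left(-1\right) \frac{1}{6}\right)} = - \frac{-100 - \frac{22}{3}}{2 \left(-7 - \frac{1}{3}\right)} = - \frac{-100 - \frac{22}{3}}{2 \left(- \frac{22}{3}\right)} = - \frac{\left(-3\right) \left(-322\right)}{2 \cdot 22 \cdot 3} = \left(-1\right) \frac{161}{22} = - \frac{161}{22}$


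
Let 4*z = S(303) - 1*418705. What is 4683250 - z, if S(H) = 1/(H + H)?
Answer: 11605933229/2424 ≈ 4.7879e+6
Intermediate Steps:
S(H) = 1/(2*H)
z = -253735229/2424 (z = ((½)/303 - 1*418705)/4 = ((½)*(1/303) - 418705)/4 = (1/606 - 418705)/4 = (¼)*(-253735229/606) = -253735229/2424 ≈ -1.0468e+5)
4683250 - z = 4683250 - 1*(-253735229/2424) = 4683250 + 253735229/2424 = 11605933229/2424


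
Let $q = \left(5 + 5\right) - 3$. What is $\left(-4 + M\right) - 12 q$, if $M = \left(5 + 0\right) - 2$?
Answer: $-85$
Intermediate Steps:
$M = 3$ ($M = 5 - 2 = 3$)
$q = 7$ ($q = 10 - 3 = 7$)
$\left(-4 + M\right) - 12 q = \left(-4 + 3\right) - 84 = -1 - 84 = -85$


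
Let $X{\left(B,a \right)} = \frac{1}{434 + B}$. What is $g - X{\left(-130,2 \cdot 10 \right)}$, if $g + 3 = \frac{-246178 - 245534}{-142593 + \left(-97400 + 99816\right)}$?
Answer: $\frac{21498847}{42613808} \approx 0.5045$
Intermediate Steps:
$g = \frac{71181}{140177}$ ($g = -3 + \frac{-246178 - 245534}{-142593 + \left(-97400 + 99816\right)} = -3 - \frac{491712}{-142593 + 2416} = -3 - \frac{491712}{-140177} = -3 - - \frac{491712}{140177} = -3 + \frac{491712}{140177} = \frac{71181}{140177} \approx 0.50779$)
$g - X{\left(-130,2 \cdot 10 \right)} = \frac{71181}{140177} - \frac{1}{434 - 130} = \frac{71181}{140177} - \frac{1}{304} = \frac{21498847}{42613808}$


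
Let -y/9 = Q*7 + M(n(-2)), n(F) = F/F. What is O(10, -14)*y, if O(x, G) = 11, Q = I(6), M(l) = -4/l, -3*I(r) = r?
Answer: 1782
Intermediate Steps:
n(F) = 1
I(r) = -r/3
Q = -2 (Q = -⅓*6 = -2)
y = 162 (y = -9*(-2*7 - 4/1) = -9*(-14 - 4*1) = -9*(-14 - 4) = -9*(-18) = 162)
O(10, -14)*y = 11*162 = 1782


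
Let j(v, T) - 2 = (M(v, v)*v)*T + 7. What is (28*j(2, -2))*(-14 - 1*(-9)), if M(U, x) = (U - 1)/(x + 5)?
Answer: -1180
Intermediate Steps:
M(U, x) = (-1 + U)/(5 + x)
j(v, T) = 9 + T*v*(-1 + v)/(5 + v) (j(v, T) = 2 + ((((-1 + v)/(5 + v))*v)*T + 7) = 2 + ((v*(-1 + v)/(5 + v))*T + 7) = 2 + (T*v*(-1 + v)/(5 + v) + 7) = 2 + (7 + T*v*(-1 + v)/(5 + v)) = 9 + T*v*(-1 + v)/(5 + v))
(28*j(2, -2))*(-14 - 1*(-9)) = (28*((45 + 9*2 - 2*2*(-1 + 2))/(5 + 2)))*(-14 - 1*(-9)) = (28*((45 + 18 - 2*2*1)/7))*(-14 + 9) = (28*((45 + 18 - 4)/7))*(-5) = (28*((⅐)*59))*(-5) = (28*(59/7))*(-5) = 236*(-5) = -1180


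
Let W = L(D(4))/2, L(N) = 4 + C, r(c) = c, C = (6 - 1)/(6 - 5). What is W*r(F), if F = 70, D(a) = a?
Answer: 315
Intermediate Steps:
C = 5 (C = 5/1 = 5*1 = 5)
L(N) = 9 (L(N) = 4 + 5 = 9)
W = 9/2 ≈ 4.5000
W*r(F) = (9/2)*70 = 315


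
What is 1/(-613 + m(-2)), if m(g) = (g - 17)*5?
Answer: -1/708 ≈ -0.0014124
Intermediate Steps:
m(g) = -85 + 5*g (m(g) = (-17 + g)*5 = -85 + 5*g)
1/(-613 + m(-2)) = 1/(-613 + (-85 + 5*(-2))) = 1/(-613 + (-85 - 10)) = 1/(-613 - 95) = 1/(-708) = -1/708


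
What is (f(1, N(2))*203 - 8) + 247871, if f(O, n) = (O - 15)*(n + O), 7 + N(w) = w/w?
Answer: 262073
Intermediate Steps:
N(w) = -6 (N(w) = -7 + w/w = -7 + 1 = -6)
f(O, n) = (-15 + O)*(O + n)
(f(1, N(2))*203 - 8) + 247871 = ((1**2 - 15*1 - 15*(-6) + 1*(-6))*203 - 8) + 247871 = ((1 - 15 + 90 - 6)*203 - 8) + 247871 = (70*203 - 8) + 247871 = (14210 - 8) + 247871 = 14202 + 247871 = 262073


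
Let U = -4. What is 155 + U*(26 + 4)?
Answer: 35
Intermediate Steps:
155 + U*(26 + 4) = 155 - 4*(26 + 4) = 155 - 4*30 = 155 - 120 = 35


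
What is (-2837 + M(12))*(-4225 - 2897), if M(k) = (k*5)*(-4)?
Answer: 21914394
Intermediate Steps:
M(k) = -20*k (M(k) = (5*k)*(-4) = -20*k)
(-2837 + M(12))*(-4225 - 2897) = (-2837 - 20*12)*(-4225 - 2897) = (-2837 - 240)*(-7122) = -3077*(-7122) = 21914394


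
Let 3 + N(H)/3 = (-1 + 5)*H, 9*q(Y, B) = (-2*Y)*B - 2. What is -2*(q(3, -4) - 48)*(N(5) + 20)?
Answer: 58220/9 ≈ 6468.9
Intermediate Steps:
q(Y, B) = -2/9 - 2*B*Y/9 (q(Y, B) = ((-2*Y)*B - 2)/9 = (-2*B*Y - 2)/9 = (-2 - 2*B*Y)/9 = -2/9 - 2*B*Y/9)
N(H) = -9 + 12*H (N(H) = -9 + 3*((-1 + 5)*H) = -9 + 3*(4*H) = -9 + 12*H)
-2*(q(3, -4) - 48)*(N(5) + 20) = -2*((-2/9 - 2/9*(-4)*3) - 48)*((-9 + 12*5) + 20) = -2*((-2/9 + 8/3) - 48)*((-9 + 60) + 20) = -2*(22/9 - 48)*(51 + 20) = -(-820)*71/9 = -2*(-29110/9) = 58220/9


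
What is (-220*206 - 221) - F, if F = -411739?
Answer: 366198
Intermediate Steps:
(-220*206 - 221) - F = (-220*206 - 221) - 1*(-411739) = (-45320 - 221) + 411739 = -45541 + 411739 = 366198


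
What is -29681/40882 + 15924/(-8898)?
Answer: -152517751/60628006 ≈ -2.5156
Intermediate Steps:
-29681/40882 + 15924/(-8898) = -29681*1/40882 + 15924*(-1/8898) = -29681/40882 - 2654/1483 = -152517751/60628006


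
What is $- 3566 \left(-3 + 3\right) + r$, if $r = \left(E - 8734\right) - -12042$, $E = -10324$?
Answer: $-7016$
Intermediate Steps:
$r = -7016$ ($r = \left(-10324 - 8734\right) - -12042 = -19058 + 12042 = -7016$)
$- 3566 \left(-3 + 3\right) + r = - 3566 \left(-3 + 3\right) - 7016 = \left(-3566\right) 0 - 7016 = 0 - 7016 = -7016$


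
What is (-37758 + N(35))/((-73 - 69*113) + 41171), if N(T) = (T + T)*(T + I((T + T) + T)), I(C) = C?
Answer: -27958/33301 ≈ -0.83955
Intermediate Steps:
N(T) = 8*T**2 (N(T) = (T + T)*(T + ((T + T) + T)) = (2*T)*(T + (2*T + T)) = (2*T)*(T + 3*T) = (2*T)*(4*T) = 8*T**2)
(-37758 + N(35))/((-73 - 69*113) + 41171) = (-37758 + 8*35**2)/((-73 - 69*113) + 41171) = (-37758 + 8*1225)/((-73 - 7797) + 41171) = (-37758 + 9800)/(-7870 + 41171) = -27958/33301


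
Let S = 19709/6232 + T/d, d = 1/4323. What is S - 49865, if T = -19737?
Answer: -532043992803/6232 ≈ -8.5373e+7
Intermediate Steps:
d = 1/4323 ≈ 0.00023132
S = -531733234123/6232 (S = 19709/6232 - 19737/1/4323 = 19709*(1/6232) - 19737*4323 = 19709/6232 - 85323051 = -531733234123/6232 ≈ -8.5323e+7)
S - 49865 = -531733234123/6232 - 49865 = -532043992803/6232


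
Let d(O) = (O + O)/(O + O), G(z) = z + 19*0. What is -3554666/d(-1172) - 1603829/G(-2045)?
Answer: -7267688141/2045 ≈ -3.5539e+6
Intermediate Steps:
G(z) = z (G(z) = z + 0 = z)
d(O) = 1 (d(O) = (2*O)/((2*O)) = (2*O)*(1/(2*O)) = 1)
-3554666/d(-1172) - 1603829/G(-2045) = -3554666/1 - 1603829/(-2045) = -3554666*1 - 1603829*(-1/2045) = -3554666 + 1603829/2045 = -7267688141/2045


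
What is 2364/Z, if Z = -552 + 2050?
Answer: 1182/749 ≈ 1.5781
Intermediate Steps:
Z = 1498
2364/Z = 2364/1498 = 2364*(1/1498) = 1182/749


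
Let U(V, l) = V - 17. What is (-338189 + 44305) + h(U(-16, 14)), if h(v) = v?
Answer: -293917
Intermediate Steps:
U(V, l) = -17 + V
(-338189 + 44305) + h(U(-16, 14)) = (-338189 + 44305) + (-17 - 16) = -293884 - 33 = -293917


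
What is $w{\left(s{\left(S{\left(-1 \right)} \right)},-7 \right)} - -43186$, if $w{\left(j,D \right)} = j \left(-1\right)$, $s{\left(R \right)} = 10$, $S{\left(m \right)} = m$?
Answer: $43176$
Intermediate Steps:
$w{\left(j,D \right)} = - j$
$w{\left(s{\left(S{\left(-1 \right)} \right)},-7 \right)} - -43186 = \left(-1\right) 10 - -43186 = -10 + 43186 = 43176$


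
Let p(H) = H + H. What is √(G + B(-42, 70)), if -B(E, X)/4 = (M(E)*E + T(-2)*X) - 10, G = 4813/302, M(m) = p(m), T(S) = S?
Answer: I*√1230894922/302 ≈ 116.17*I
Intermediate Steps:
p(H) = 2*H
M(m) = 2*m
G = 4813/302 (G = 4813*(1/302) = 4813/302 ≈ 15.937)
B(E, X) = 40 - 8*E² + 8*X (B(E, X) = -4*(((2*E)*E - 2*X) - 10) = -4*((2*E² - 2*X) - 10) = -4*((-2*X + 2*E²) - 10) = -4*(-10 - 2*X + 2*E²) = 40 - 8*E² + 8*X)
√(G + B(-42, 70)) = √(4813/302 + (40 - 8*(-42)² + 8*70)) = √(4813/302 + (40 - 8*1764 + 560)) = √(4813/302 + (40 - 14112 + 560)) = √(4813/302 - 13512) = √(-4075811/302) = I*√1230894922/302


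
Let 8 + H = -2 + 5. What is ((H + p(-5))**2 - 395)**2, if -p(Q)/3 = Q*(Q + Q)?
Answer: 558376900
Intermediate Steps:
H = -5 (H = -8 + (-2 + 5) = -8 + 3 = -5)
p(Q) = -6*Q**2 (p(Q) = -3*Q*(Q + Q) = -3*Q*2*Q = -6*Q**2)
((H + p(-5))**2 - 395)**2 = ((-5 - 6*(-5)**2)**2 - 395)**2 = ((-5 - 6*25)**2 - 395)**2 = ((-5 - 150)**2 - 395)**2 = ((-155)**2 - 395)**2 = (24025 - 395)**2 = 23630**2 = 558376900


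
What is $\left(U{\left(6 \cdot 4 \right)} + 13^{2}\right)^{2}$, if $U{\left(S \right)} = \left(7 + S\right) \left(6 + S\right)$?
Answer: $1207801$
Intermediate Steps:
$U{\left(S \right)} = \left(6 + S\right) \left(7 + S\right)$
$\left(U{\left(6 \cdot 4 \right)} + 13^{2}\right)^{2} = \left(\left(42 + \left(6 \cdot 4\right)^{2} + 13 \cdot 6 \cdot 4\right) + 13^{2}\right)^{2} = \left(\left(42 + 24^{2} + 13 \cdot 24\right) + 169\right)^{2} = \left(\left(42 + 576 + 312\right) + 169\right)^{2} = \left(930 + 169\right)^{2} = 1099^{2} = 1207801$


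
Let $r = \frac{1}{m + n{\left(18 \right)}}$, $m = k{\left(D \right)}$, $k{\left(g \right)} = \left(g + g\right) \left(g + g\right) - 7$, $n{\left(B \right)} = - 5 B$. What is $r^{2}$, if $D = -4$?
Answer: $\frac{1}{1089} \approx 0.00091827$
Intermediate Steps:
$k{\left(g \right)} = -7 + 4 g^{2}$ ($k{\left(g \right)} = 2 g 2 g - 7 = 4 g^{2} - 7 = -7 + 4 g^{2}$)
$m = 57$ ($m = -7 + 4 \left(-4\right)^{2} = -7 + 4 \cdot 16 = -7 + 64 = 57$)
$r = - \frac{1}{33}$ ($r = \frac{1}{57 - 90} = \frac{1}{-33} = - \frac{1}{33} \approx -0.030303$)
$r^{2} = \left(- \frac{1}{33}\right)^{2} = \frac{1}{1089}$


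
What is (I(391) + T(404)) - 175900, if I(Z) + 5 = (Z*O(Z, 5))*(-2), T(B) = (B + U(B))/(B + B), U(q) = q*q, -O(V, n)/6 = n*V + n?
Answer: 18041235/2 ≈ 9.0206e+6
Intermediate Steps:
O(V, n) = -6*n - 6*V*n (O(V, n) = -6*(n*V + n) = -6*(V*n + n) = -6*(n + V*n) = -6*n - 6*V*n)
U(q) = q²
T(B) = (B + B²)/(2*B) (T(B) = (B + B²)/(B + B) = (B + B²)/((2*B)) = (B + B²)*(1/(2*B)) = (B + B²)/(2*B))
I(Z) = -5 - 2*Z*(-30 - 30*Z) (I(Z) = -5 + (Z*(-6*5*(1 + Z)))*(-2) = -5 + (Z*(-30 - 30*Z))*(-2) = -5 - 2*Z*(-30 - 30*Z))
(I(391) + T(404)) - 175900 = ((-5 + 60*391*(1 + 391)) + (½ + (½)*404)) - 175900 = ((-5 + 60*391*392) + (½ + 202)) - 175900 = ((-5 + 9196320) + 405/2) - 175900 = (9196315 + 405/2) - 175900 = 18393035/2 - 175900 = 18041235/2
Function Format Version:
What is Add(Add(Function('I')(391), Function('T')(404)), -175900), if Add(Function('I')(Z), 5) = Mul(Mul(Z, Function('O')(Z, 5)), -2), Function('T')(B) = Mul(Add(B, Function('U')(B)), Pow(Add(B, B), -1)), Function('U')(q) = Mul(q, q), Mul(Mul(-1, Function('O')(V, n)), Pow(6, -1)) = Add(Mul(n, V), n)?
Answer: Rational(18041235, 2) ≈ 9.0206e+6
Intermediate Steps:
Function('O')(V, n) = Add(Mul(-6, n), Mul(-6, V, n)) (Function('O')(V, n) = Mul(-6, Add(Mul(n, V), n)) = Mul(-6, Add(Mul(V, n), n)) = Mul(-6, Add(n, Mul(V, n))) = Add(Mul(-6, n), Mul(-6, V, n)))
Function('U')(q) = Pow(q, 2)
Function('T')(B) = Mul(Rational(1, 2), Pow(B, -1), Add(B, Pow(B, 2))) (Function('T')(B) = Mul(Add(B, Pow(B, 2)), Pow(Add(B, B), -1)) = Mul(Add(B, Pow(B, 2)), Pow(Mul(2, B), -1)) = Mul(Add(B, Pow(B, 2)), Mul(Rational(1, 2), Pow(B, -1))) = Mul(Rational(1, 2), Pow(B, -1), Add(B, Pow(B, 2))))
Function('I')(Z) = Add(-5, Mul(-2, Z, Add(-30, Mul(-30, Z)))) (Function('I')(Z) = Add(-5, Mul(Mul(Z, Mul(-6, 5, Add(1, Z))), -2)) = Add(-5, Mul(Mul(Z, Add(-30, Mul(-30, Z))), -2)) = Add(-5, Mul(-2, Z, Add(-30, Mul(-30, Z)))))
Add(Add(Function('I')(391), Function('T')(404)), -175900) = Add(Add(Add(-5, Mul(60, 391, Add(1, 391))), Add(Rational(1, 2), Mul(Rational(1, 2), 404))), -175900) = Add(Add(Add(-5, Mul(60, 391, 392)), Add(Rational(1, 2), 202)), -175900) = Add(Add(Add(-5, 9196320), Rational(405, 2)), -175900) = Add(Add(9196315, Rational(405, 2)), -175900) = Add(Rational(18393035, 2), -175900) = Rational(18041235, 2)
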